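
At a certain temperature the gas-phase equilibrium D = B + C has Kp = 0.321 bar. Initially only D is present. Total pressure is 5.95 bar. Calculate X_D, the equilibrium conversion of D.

X = 0.226

Basis: 1 mol D initially; let X = conversion of D. Extent ξ = X.
Moles: n_D = 1 − X; n_B = X; n_C = X.
Summing: n_T = 1 + X.
Mole fractions y_i = n_i/n_T; Kp = p_B p_C / (p_D) with p_i = y_i·P.
Setting this equal to 0.321 bar and taking the physical root (0 < X < 1) gives X = 0.226.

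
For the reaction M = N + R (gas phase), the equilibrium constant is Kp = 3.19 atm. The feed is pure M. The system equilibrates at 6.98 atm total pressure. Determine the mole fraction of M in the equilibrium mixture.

Let X = conversion of M (basis 1 mol M); extent of reaction ξ = X.
Mole table: n_M = 1 − X; n_N = X; n_R = X.
Summing: n_T = 1 + X.
With p_i = (n_i/n_T)P, Kp = p_N p_R / (p_M).
Substituting and setting equal to 3.19 atm gives a polynomial in X; the root in (0,1) is X = 0.560.
Then n_M = 0.44, n_T = 1.56, so y_M = 0.282.

y_M = 0.282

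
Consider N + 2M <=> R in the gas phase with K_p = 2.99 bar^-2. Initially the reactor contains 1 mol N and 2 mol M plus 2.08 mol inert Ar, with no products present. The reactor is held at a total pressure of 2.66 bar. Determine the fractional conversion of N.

X = 0.533

Basis: 1 mol N initially; let X = conversion of N. Extent ξ = X.
Moles: n_N = 1 − X; n_M = 2 − 2X; n_R = X; n_I = 2.08 (inert).
n_T = Σnᵢ = 5.08 − 2X.
With p_i = (n_i/n_T)P, K_p = p_R / (p_N p_M^2).
Setting this equal to 2.99 bar^-2 and taking the physical root (0 < X < 1) gives X = 0.533.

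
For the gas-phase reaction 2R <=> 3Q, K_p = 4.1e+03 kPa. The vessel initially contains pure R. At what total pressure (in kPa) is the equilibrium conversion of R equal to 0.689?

Let X = conversion of R (basis 1 mol R); extent of reaction ξ = 0.5X.
Mole table: n_R = 1 − X; n_Q = 1.5X.
n_T = Σnᵢ = 1 + 0.5X.
K_p = p_Q^3 / (p_R^2) with p_i = (n_i/n_T)·P.
At X = 0.689: the mole-fraction product g(X) = Π y_i^ν_i = 8.489. Since K_p = g(X)·P^{1}, P = (K_p/g)^(1/1) = (4.1e+03/8.489)^(1/1) = 483 kPa.

P = 483 kPa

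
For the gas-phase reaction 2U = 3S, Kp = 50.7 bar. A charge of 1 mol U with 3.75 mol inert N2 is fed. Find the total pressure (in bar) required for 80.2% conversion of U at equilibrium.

Let X = conversion of U (basis 1 mol U); extent of reaction ξ = 0.5X.
Mole table: n_U = 1 − X; n_S = 1.5X; n_I = 3.75 (inert).
Summing: n_T = 4.75 + 0.5X.
Kp = p_S^3 / (p_U^2) with p_i = (n_i/n_T)·P.
At X = 0.802: the mole-fraction product g(X) = Π y_i^ν_i = 8.621. Since Kp = g(X)·P^{1}, P = (Kp/g)^(1/1) = (50.7/8.621)^(1/1) = 5.88 bar.

P = 5.88 bar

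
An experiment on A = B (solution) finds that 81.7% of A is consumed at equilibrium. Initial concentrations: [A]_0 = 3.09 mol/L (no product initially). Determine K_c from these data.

Let X = conversion of A.
Concentrations: [A] = 3.09 − 3.09X; [B] = 3.09X.
At X = 0.817: [A] = 0.565, [B] = 2.52.
K_c = [B] / ([A]) = 4.46.

K_c = 4.46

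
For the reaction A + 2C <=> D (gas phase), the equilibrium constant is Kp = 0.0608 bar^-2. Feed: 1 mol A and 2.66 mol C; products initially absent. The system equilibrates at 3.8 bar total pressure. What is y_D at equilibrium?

Basis: 1 mol A initially; let X = conversion of A. Extent ξ = X.
Mole table: n_A = 1 − X; n_C = 2.66 − 2X; n_D = X.
Summing: n_T = 3.66 − 2X.
With p_i = (n_i/n_T)P, Kp = p_D / (p_A p_C^2).
This yields a degree-3 equation in X; solving on (0,1), X = 0.286.
Then n_D = 0.286, n_T = 3.09, so y_D = 0.093.

y_D = 0.093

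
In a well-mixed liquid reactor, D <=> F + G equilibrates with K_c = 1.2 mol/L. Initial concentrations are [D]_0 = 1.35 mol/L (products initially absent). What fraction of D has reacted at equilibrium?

Let X = conversion of D; extent ξ = 1.35·X mol/L.
Concentrations: [D] = 1.35 − 1.35X; [F] = 1.35X; [G] = 1.35X.
K_c = [F] [G] / ([D]).
Solving K_c = 1.2 for X ∈ (0,1): X = 0.598.

X = 0.598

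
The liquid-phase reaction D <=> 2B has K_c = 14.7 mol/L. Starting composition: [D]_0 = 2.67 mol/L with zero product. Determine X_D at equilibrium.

X = 0.672

Let X = conversion of D; extent ξ = 2.67·X mol/L.
Concentrations: [D] = 2.67 − 2.67X; [B] = 5.34X.
K_c = [B]^2 / ([D]).
This equals 14.7 at X = 0.672 (the root in 0 < X < 1).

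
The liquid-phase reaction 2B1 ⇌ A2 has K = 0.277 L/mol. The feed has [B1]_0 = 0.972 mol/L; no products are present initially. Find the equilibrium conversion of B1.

X = 0.280

Let X = conversion of B1; extent ξ = 0.972X/2 mol/L.
Concentrations: [B1] = 0.972 − 0.972X; [A2] = 0.486X.
K = [A2] / ([B1]^2).
This equals 0.277 at X = 0.280 (the root in 0 < X < 1).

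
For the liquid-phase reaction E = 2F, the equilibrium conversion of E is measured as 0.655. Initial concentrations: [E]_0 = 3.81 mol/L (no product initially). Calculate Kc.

Let X = conversion of E.
Concentrations: [E] = 3.81 − 3.81X; [F] = 7.62X.
At X = 0.655: [E] = 1.31, [F] = 4.99.
Kc = [F]^2 / ([E]) = 19 mol/L.

Kc = 19 mol/L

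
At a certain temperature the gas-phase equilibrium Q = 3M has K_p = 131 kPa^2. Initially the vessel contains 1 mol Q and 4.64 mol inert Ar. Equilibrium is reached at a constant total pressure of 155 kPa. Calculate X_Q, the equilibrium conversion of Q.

X = 0.181

Basis: 1 mol Q initially; let X = conversion of Q. Extent ξ = X.
Species balance: n_Q = 1 − X; n_M = 3X; n_I = 4.64 (inert).
Summing: n_T = 5.64 + 2X.
y_i = n_i/n_T, p_i = y_i·P. K_p = p_M^3 / (p_Q).
Substituting and setting equal to 131 kPa^2 gives a polynomial in X; the root in (0,1) is X = 0.181.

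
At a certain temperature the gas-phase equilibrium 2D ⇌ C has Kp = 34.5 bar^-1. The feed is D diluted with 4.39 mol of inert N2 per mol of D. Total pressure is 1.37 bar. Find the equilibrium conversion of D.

Take 1 mol D as basis and let X be its fractional conversion, so ξ = 0.5X.
At extent ξ: n_D = 1 − X; n_C = 0.5X; n_I = 4.39 (inert).
n_T = Σnᵢ = 5.39 − 0.5X.
Mole fractions y_i = n_i/n_T; Kp = p_C / (p_D^2) with p_i = y_i·P.
This yields a degree-2 equation in X; solving on (0,1), X = 0.795.

X = 0.795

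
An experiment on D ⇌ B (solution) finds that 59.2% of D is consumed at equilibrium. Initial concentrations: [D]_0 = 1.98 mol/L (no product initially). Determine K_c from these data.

Let X = conversion of D.
Concentrations: [D] = 1.98 − 1.98X; [B] = 1.98X.
At X = 0.592: [D] = 0.808, [B] = 1.17.
K_c = [B] / ([D]) = 1.45.

K_c = 1.45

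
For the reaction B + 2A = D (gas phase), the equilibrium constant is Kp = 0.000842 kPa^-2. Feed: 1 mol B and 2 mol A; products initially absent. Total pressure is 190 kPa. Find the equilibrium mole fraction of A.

y_A = 0.324

Take 1 mol B as basis and let X be its fractional conversion, so ξ = X.
Mole table: n_B = 1 − X; n_A = 2 − 2X; n_D = X.
Summing: n_T = 3 − 2X.
With p_i = (n_i/n_T)P, Kp = p_D / (p_B p_A^2).
Equating to 0.000842 kPa^-2 and solving on 0 < X < 1: X = 0.761.
Then n_A = 0.478, n_T = 1.48, so y_A = 0.324.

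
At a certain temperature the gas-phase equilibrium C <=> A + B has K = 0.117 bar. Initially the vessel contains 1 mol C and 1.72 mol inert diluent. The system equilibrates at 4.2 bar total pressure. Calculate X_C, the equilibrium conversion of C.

X = 0.249

Take 1 mol C as basis and let X be its fractional conversion, so ξ = X.
Species balance: n_C = 1 − X; n_A = X; n_B = X; n_I = 1.72 (inert).
Summing: n_T = 2.72 + X.
y_i = n_i/n_T, p_i = y_i·P. K = p_A p_B / (p_C).
Equating to 0.117 bar and solving on 0 < X < 1: X = 0.249.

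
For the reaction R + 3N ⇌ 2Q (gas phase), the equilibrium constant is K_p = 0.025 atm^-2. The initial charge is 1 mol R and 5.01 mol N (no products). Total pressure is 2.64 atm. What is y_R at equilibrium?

y_R = 0.132

Let X = conversion of R (basis 1 mol R); extent of reaction ξ = X.
Species balance: n_R = 1 − X; n_N = 5.01 − 3X; n_Q = 2X.
Total moles n_T = 6.01 − 2X.
With p_i = (n_i/n_T)P, K_p = p_Q^2 / (p_R p_N^3).
This yields a degree-4 equation in X; solving on (0,1), X = 0.278.
Then n_R = 0.722, n_T = 5.45, so y_R = 0.132.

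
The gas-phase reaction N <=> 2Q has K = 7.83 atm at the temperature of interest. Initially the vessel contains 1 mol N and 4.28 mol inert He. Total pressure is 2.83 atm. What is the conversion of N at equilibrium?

X = 0.835

Take 1 mol N as basis and let X be its fractional conversion, so ξ = X.
Species balance: n_N = 1 − X; n_Q = 2X; n_I = 4.28 (inert).
n_T = Σnᵢ = 5.28 + X.
Mole fractions y_i = n_i/n_T; K = p_Q^2 / (p_N) with p_i = y_i·P.
Equating to 7.83 atm and solving on 0 < X < 1: X = 0.835.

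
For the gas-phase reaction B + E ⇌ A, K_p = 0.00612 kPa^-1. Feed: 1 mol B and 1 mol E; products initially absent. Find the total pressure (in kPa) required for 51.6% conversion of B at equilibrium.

Let X = conversion of B (basis 1 mol B); extent of reaction ξ = X.
Mole table: n_B = 1 − X; n_E = 1 − X; n_A = X.
Summing: n_T = 2 − X.
K_p = p_A / (p_B p_E) with p_i = (n_i/n_T)·P.
At X = 0.516: the mole-fraction product g(X) = Π y_i^ν_i = 3.269. Since K_p = g(X)·P^{-1}, P = (g/K_p)^(1/1) = (3.269/0.00612)^(1/1) = 534 kPa.

P = 534 kPa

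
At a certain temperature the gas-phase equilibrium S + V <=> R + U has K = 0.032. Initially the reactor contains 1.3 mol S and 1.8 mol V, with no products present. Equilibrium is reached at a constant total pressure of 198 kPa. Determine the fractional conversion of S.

Let X = conversion of S (basis 1.3 mol S); extent of reaction ξ = 1.3X.
Species balance: n_S = 1.3 − 1.3X; n_V = 1.8 − 1.3X; n_R = 1.3X; n_U = 1.3X.
n_T stays at 3.1 (no change in mole number).
Mole fractions y_i = n_i/n_T; K = p_R p_U / (p_S p_V) with p_i = y_i·P.
Setting this equal to 0.032 and taking the physical root (0 < X < 1) gives X = 0.178.

X = 0.178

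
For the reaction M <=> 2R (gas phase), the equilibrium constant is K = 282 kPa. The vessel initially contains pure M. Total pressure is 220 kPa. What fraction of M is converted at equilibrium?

X = 0.493

Take 1 mol M as basis and let X be its fractional conversion, so ξ = X.
Moles: n_M = 1 − X; n_R = 2X.
Total moles n_T = 1 + X.
With p_i = (n_i/n_T)P, K = p_R^2 / (p_M).
Equating to 282 kPa and solving on 0 < X < 1: X = 0.493.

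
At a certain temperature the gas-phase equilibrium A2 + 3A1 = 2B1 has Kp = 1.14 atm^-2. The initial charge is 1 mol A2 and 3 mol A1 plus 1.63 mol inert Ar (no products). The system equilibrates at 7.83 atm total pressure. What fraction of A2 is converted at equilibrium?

Basis: 1 mol A2 initially; let X = conversion of A2. Extent ξ = X.
Moles: n_A2 = 1 − X; n_A1 = 3 − 3X; n_B1 = 2X; n_I = 1.63 (inert).
Total moles n_T = 5.63 − 2X.
With p_i = (n_i/n_T)P, Kp = p_B1^2 / (p_A2 p_A1^3).
Equating to 1.14 atm^-2 and solving on 0 < X < 1: X = 0.642.

X = 0.642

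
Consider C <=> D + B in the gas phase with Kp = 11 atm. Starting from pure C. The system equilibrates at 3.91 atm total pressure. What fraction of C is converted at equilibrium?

Basis: 1 mol C initially; let X = conversion of C. Extent ξ = X.
Moles: n_C = 1 − X; n_D = X; n_B = X.
Total moles n_T = 1 + X.
y_i = n_i/n_T, p_i = y_i·P. Kp = p_D p_B / (p_C).
Setting this equal to 11 atm and taking the physical root (0 < X < 1) gives X = 0.859.

X = 0.859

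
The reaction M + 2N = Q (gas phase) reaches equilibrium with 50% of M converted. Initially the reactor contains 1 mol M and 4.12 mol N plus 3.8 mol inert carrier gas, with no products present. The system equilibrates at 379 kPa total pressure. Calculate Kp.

Kp = 4.49e-05 kPa^-2

Let X = conversion of M (basis 1 mol M); extent of reaction ξ = X.
Mole table: n_M = 1 − X; n_N = 4.12 − 2X; n_Q = X; n_I = 3.8 (inert).
Summing: n_T = 8.92 − 2X.
At X = 0.5: n_M = 0.5, n_N = 3.12, n_Q = 0.5, n_T = 7.92.
p_i = (n_i/n_T)·P. Kp = p_Q / (p_M p_N^2) = 4.49e-05 kPa^-2.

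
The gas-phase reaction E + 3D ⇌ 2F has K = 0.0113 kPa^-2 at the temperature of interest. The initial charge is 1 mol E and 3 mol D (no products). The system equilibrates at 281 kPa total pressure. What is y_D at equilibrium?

Let X = conversion of E (basis 1 mol E); extent of reaction ξ = X.
Moles: n_E = 1 − X; n_D = 3 − 3X; n_F = 2X.
n_T = Σnᵢ = 4 − 2X.
With p_i = (n_i/n_T)P, K = p_F^2 / (p_E p_D^3).
Setting this equal to 0.0113 kPa^-2 and taking the physical root (0 < X < 1) gives X = 0.841.
Then n_D = 0.476, n_T = 2.32, so y_D = 0.205.

y_D = 0.205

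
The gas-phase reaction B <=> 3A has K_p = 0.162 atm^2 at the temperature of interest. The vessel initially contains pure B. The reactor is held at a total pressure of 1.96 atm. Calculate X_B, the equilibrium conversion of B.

X = 0.129

Let X = conversion of B (basis 1 mol B); extent of reaction ξ = X.
Moles: n_B = 1 − X; n_A = 3X.
n_T = Σnᵢ = 1 + 2X.
With p_i = (n_i/n_T)P, K_p = p_A^3 / (p_B).
Equating to 0.162 atm^2 and solving on 0 < X < 1: X = 0.129.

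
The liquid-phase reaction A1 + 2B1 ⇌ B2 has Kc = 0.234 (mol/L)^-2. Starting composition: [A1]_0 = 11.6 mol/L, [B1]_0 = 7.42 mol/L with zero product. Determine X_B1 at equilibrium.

X = 0.832

Let X = conversion of B1; extent ξ = 7.42X/2 mol/L.
Concentrations: [A1] = 11.6 − 3.71X; [B1] = 7.42 − 7.42X; [B2] = 3.71X.
Kc = [B2] / ([A1] [B1]^2).
Equating to 0.234 (mol/L)^-2: the physical root is X = 0.832.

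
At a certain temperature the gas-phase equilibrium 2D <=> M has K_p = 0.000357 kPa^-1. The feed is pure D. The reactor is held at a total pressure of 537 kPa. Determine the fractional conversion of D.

X = 0.248

Basis: 1 mol D initially; let X = conversion of D. Extent ξ = 0.5X.
At extent ξ: n_D = 1 − X; n_M = 0.5X.
n_T = Σnᵢ = 1 − 0.5X.
With p_i = (n_i/n_T)P, K_p = p_M / (p_D^2).
Substituting and setting equal to 0.000357 kPa^-1 gives a polynomial in X; the root in (0,1) is X = 0.248.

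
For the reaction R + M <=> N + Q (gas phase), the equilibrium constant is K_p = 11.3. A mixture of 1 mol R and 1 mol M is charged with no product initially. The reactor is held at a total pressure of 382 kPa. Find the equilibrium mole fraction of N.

Take 1 mol R as basis and let X be its fractional conversion, so ξ = X.
Species balance: n_R = 1 − X; n_M = 1 − X; n_N = X; n_Q = X.
n_T stays at 2 (no change in mole number).
Mole fractions y_i = n_i/n_T; K_p = p_N p_Q / (p_R p_M) with p_i = y_i·P.
Setting this equal to 11.3 and taking the physical root (0 < X < 1) gives X = 0.771.
Then n_N = 0.771, n_T = 2, so y_N = 0.385.

y_N = 0.385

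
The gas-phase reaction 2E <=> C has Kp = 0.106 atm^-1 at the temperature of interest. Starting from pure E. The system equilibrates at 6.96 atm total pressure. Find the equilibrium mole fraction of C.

y_C = 0.331

Basis: 1 mol E initially; let X = conversion of E. Extent ξ = 0.5X.
Mole table: n_E = 1 − X; n_C = 0.5X.
Summing: n_T = 1 − 0.5X.
y_i = n_i/n_T, p_i = y_i·P. Kp = p_C / (p_E^2).
Substituting and setting equal to 0.106 atm^-1 gives a polynomial in X; the root in (0,1) is X = 0.497.
Then n_C = 0.248, n_T = 0.752, so y_C = 0.331.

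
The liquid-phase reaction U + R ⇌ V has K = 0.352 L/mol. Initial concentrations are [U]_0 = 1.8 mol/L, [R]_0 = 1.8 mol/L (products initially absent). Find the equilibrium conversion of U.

X = 0.306

Let X = conversion of U; extent ξ = 1.8·X mol/L.
Concentrations: [U] = 1.8 − 1.8X; [R] = 1.8 − 1.8X; [V] = 1.8X.
K = [V] / ([U] [R]).
This equals 0.352 at X = 0.306 (the root in 0 < X < 1).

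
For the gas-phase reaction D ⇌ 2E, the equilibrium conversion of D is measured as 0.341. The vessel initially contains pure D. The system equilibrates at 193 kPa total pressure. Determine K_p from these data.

K_p = 102 kPa

Take 1 mol D as basis and let X be its fractional conversion, so ξ = X.
Moles: n_D = 1 − X; n_E = 2X.
Total moles n_T = 1 + X.
At X = 0.341: n_D = 0.659, n_E = 0.682, n_T = 1.34.
p_i = (n_i/n_T)·P. K_p = p_E^2 / (p_D) = 102 kPa.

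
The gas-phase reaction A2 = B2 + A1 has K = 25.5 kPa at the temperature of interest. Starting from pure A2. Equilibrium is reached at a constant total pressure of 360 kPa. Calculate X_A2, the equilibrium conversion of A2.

Take 1 mol A2 as basis and let X be its fractional conversion, so ξ = X.
Species balance: n_A2 = 1 − X; n_B2 = X; n_A1 = X.
Total moles n_T = 1 + X.
y_i = n_i/n_T, p_i = y_i·P. K = p_B2 p_A1 / (p_A2).
Setting this equal to 25.5 kPa and taking the physical root (0 < X < 1) gives X = 0.257.

X = 0.257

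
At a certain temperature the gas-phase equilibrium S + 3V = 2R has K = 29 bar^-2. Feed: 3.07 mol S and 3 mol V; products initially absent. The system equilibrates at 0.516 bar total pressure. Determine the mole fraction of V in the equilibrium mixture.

y_V = 0.248

Take 3 mol V as basis and let X be its fractional conversion, so ξ = X.
Species balance: n_S = 3.07 − X; n_V = 3 − 3X; n_R = 2X.
Summing: n_T = 6.07 − 2X.
With p_i = (n_i/n_T)P, K = p_R^2 / (p_S p_V^3).
Equating to 29 bar^-2 and solving on 0 < X < 1: X = 0.597.
Then n_V = 1.21, n_T = 4.88, so y_V = 0.248.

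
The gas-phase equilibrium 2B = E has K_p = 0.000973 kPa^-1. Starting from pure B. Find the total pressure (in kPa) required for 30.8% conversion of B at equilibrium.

P = 280 kPa

Take 1 mol B as basis and let X be its fractional conversion, so ξ = 0.5X.
Moles: n_B = 1 − X; n_E = 0.5X.
Total moles n_T = 1 − 0.5X.
K_p = p_E / (p_B^2) with p_i = (n_i/n_T)·P.
At X = 0.308: the mole-fraction product g(X) = Π y_i^ν_i = 0.2721. Since K_p = g(X)·P^{-1}, P = (g/K_p)^(1/1) = (0.2721/0.000973)^(1/1) = 280 kPa.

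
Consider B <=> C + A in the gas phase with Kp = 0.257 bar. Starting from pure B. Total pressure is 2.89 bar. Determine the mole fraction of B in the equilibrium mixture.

y_B = 0.555

Take 1 mol B as basis and let X be its fractional conversion, so ξ = X.
Moles: n_B = 1 − X; n_C = X; n_A = X.
n_T = Σnᵢ = 1 + X.
Mole fractions y_i = n_i/n_T; Kp = p_C p_A / (p_B) with p_i = y_i·P.
Substituting and setting equal to 0.257 bar gives a polynomial in X; the root in (0,1) is X = 0.286.
Then n_B = 0.714, n_T = 1.29, so y_B = 0.555.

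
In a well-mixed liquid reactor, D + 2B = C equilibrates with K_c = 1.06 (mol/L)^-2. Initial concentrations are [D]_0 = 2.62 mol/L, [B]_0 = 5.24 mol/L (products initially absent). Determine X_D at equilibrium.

Let X = conversion of D; extent ξ = 2.62·X mol/L.
Concentrations: [D] = 2.62 − 2.62X; [B] = 5.24 − 5.24X; [C] = 2.62X.
K_c = [C] / ([D] [B]^2).
Equating to 1.06 (mol/L)^-2: the physical root is X = 0.710.

X = 0.710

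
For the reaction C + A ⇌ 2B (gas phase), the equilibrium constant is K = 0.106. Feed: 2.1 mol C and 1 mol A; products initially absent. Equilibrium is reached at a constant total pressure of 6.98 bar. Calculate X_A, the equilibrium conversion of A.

Basis: 1 mol A initially; let X = conversion of A. Extent ξ = X.
Mole table: n_C = 2.1 − X; n_A = 1 − X; n_B = 2X.
n_T stays at 3.1 (no change in mole number).
With p_i = (n_i/n_T)P, K = p_B^2 / (p_C p_A).
Substituting and setting equal to 0.106 gives a polynomial in X; the root in (0,1) is X = 0.201.

X = 0.201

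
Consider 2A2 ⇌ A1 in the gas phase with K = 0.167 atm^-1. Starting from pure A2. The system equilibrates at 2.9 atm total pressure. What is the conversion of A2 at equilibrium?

X = 0.417

Let X = conversion of A2 (basis 1 mol A2); extent of reaction ξ = 0.5X.
Moles: n_A2 = 1 − X; n_A1 = 0.5X.
n_T = Σnᵢ = 1 − 0.5X.
With p_i = (n_i/n_T)P, K = p_A1 / (p_A2^2).
Equating to 0.167 atm^-1 and solving on 0 < X < 1: X = 0.417.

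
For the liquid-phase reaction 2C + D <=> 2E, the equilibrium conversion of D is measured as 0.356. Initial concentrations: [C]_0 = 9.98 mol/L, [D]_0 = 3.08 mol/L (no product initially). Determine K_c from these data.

K_c = 0.04 L/mol

Let X = conversion of D.
Concentrations: [C] = 9.98 − 6.16X; [D] = 3.08 − 3.08X; [E] = 6.16X.
At X = 0.356: [C] = 7.79, [D] = 1.98, [E] = 2.19.
K_c = [E]^2 / ([C]^2 [D]) = 0.04 L/mol.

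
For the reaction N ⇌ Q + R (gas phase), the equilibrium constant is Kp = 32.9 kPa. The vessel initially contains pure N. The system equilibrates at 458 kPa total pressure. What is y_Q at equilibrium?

y_Q = 0.206

Let X = conversion of N (basis 1 mol N); extent of reaction ξ = X.
Moles: n_N = 1 − X; n_Q = X; n_R = X.
Total moles n_T = 1 + X.
Mole fractions y_i = n_i/n_T; Kp = p_Q p_R / (p_N) with p_i = y_i·P.
Setting this equal to 32.9 kPa and taking the physical root (0 < X < 1) gives X = 0.259.
Then n_Q = 0.259, n_T = 1.26, so y_Q = 0.206.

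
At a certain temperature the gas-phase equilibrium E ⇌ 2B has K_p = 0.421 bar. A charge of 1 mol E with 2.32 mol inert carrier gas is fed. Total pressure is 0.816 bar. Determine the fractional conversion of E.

Take 1 mol E as basis and let X be its fractional conversion, so ξ = X.
Moles: n_E = 1 − X; n_B = 2X; n_I = 2.32 (inert).
Total moles n_T = 3.32 + X.
With p_i = (n_i/n_T)P, K_p = p_B^2 / (p_E).
Substituting and setting equal to 0.421 bar gives a polynomial in X; the root in (0,1) is X = 0.497.

X = 0.497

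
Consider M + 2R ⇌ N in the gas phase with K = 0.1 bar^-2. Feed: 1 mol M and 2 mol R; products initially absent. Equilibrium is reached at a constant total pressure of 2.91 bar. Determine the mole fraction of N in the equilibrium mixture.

Let X = conversion of M (basis 1 mol M); extent of reaction ξ = X.
Mole table: n_M = 1 − X; n_R = 2 − 2X; n_N = X.
Total moles n_T = 3 − 2X.
Mole fractions y_i = n_i/n_T; K = p_N / (p_M p_R^2) with p_i = y_i·P.
This yields a degree-3 equation in X; solving on (0,1), X = 0.236.
Then n_N = 0.236, n_T = 2.53, so y_N = 0.093.

y_N = 0.093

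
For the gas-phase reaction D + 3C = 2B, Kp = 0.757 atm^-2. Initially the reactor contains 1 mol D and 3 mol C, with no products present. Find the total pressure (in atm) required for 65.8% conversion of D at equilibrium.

Take 1 mol D as basis and let X be its fractional conversion, so ξ = X.
Species balance: n_D = 1 − X; n_C = 3 − 3X; n_B = 2X.
Summing: n_T = 4 − 2X.
Kp = p_B^2 / (p_D p_C^3) with p_i = (n_i/n_T)·P.
At X = 0.658: the mole-fraction product g(X) = Π y_i^ν_i = 33.78. Since Kp = g(X)·P^{-2}, P = (g/Kp)^(1/2) = (33.78/0.757)^(1/2) = 6.68 atm.

P = 6.68 atm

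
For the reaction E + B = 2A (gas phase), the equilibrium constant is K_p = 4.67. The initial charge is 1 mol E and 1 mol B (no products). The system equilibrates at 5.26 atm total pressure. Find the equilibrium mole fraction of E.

y_E = 0.240

Take 1 mol E as basis and let X be its fractional conversion, so ξ = X.
Species balance: n_E = 1 − X; n_B = 1 − X; n_A = 2X.
Since Δν = 0, n_T = 2 throughout.
y_i = n_i/n_T, p_i = y_i·P. K_p = p_A^2 / (p_E p_B).
Equating to 4.67 and solving on 0 < X < 1: X = 0.519.
Then n_E = 0.481, n_T = 2, so y_E = 0.240.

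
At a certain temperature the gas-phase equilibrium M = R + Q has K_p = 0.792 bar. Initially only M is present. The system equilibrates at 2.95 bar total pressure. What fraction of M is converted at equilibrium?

Take 1 mol M as basis and let X be its fractional conversion, so ξ = X.
Mole table: n_M = 1 − X; n_R = X; n_Q = X.
Summing: n_T = 1 + X.
Mole fractions y_i = n_i/n_T; K_p = p_R p_Q / (p_M) with p_i = y_i·P.
Setting this equal to 0.792 bar and taking the physical root (0 < X < 1) gives X = 0.460.

X = 0.460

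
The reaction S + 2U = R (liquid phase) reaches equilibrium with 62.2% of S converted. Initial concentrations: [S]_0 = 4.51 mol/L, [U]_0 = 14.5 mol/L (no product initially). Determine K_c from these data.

Let X = conversion of S.
Concentrations: [S] = 4.51 − 4.51X; [U] = 14.5 − 9.02X; [R] = 4.51X.
At X = 0.622: [S] = 1.7, [U] = 8.89, [R] = 2.81.
K_c = [R] / ([S] [U]^2) = 0.0208 (mol/L)^-2.

K_c = 0.0208 (mol/L)^-2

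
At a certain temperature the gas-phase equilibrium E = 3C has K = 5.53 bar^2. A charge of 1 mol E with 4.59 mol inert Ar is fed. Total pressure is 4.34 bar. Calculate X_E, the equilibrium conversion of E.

Basis: 1 mol E initially; let X = conversion of E. Extent ξ = X.
At extent ξ: n_E = 1 − X; n_C = 3X; n_I = 4.59 (inert).
n_T = Σnᵢ = 5.59 + 2X.
Mole fractions y_i = n_i/n_T; K = p_C^3 / (p_E) with p_i = y_i·P.
Substituting and setting equal to 5.53 bar^2 gives a polynomial in X; the root in (0,1) is X = 0.589.

X = 0.589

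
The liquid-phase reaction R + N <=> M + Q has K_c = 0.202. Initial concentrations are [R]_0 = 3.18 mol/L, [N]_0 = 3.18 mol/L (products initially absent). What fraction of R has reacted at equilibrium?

X = 0.310

Let X = conversion of R; extent ξ = 3.18·X mol/L.
Concentrations: [R] = 3.18 − 3.18X; [N] = 3.18 − 3.18X; [M] = 3.18X; [Q] = 3.18X.
K_c = [M] [Q] / ([R] [N]).
This equals 0.202 at X = 0.310 (the root in 0 < X < 1).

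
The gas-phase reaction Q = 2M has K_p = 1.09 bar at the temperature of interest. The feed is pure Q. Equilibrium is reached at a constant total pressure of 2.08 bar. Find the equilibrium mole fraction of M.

Basis: 1 mol Q initially; let X = conversion of Q. Extent ξ = X.
Mole table: n_Q = 1 − X; n_M = 2X.
Total moles n_T = 1 + X.
y_i = n_i/n_T, p_i = y_i·P. K_p = p_M^2 / (p_Q).
Substituting and setting equal to 1.09 bar gives a polynomial in X; the root in (0,1) is X = 0.340.
Then n_M = 0.681, n_T = 1.34, so y_M = 0.508.

y_M = 0.508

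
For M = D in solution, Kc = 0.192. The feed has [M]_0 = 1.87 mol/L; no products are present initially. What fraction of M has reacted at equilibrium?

X = 0.161

Let X = conversion of M; extent ξ = 1.87·X mol/L.
Concentrations: [M] = 1.87 − 1.87X; [D] = 1.87X.
Kc = [D] / ([M]).
Solving Kc = 0.192 for X ∈ (0,1): X = 0.161.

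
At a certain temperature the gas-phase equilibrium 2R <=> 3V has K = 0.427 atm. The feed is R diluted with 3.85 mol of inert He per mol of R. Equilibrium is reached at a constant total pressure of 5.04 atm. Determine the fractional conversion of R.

Take 1 mol R as basis and let X be its fractional conversion, so ξ = 0.5X.
Mole table: n_R = 1 − X; n_V = 1.5X; n_I = 3.85 (inert).
Summing: n_T = 4.85 + 0.5X.
With p_i = (n_i/n_T)P, K = p_V^3 / (p_R^2).
Substituting and setting equal to 0.427 atm gives a polynomial in X; the root in (0,1) is X = 0.369.

X = 0.369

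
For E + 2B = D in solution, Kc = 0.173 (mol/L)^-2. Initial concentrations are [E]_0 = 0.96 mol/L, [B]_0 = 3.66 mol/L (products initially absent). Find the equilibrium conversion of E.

X = 0.543

Let X = conversion of E; extent ξ = 0.96·X mol/L.
Concentrations: [E] = 0.96 − 0.96X; [B] = 3.66 − 1.92X; [D] = 0.96X.
Kc = [D] / ([E] [B]^2).
Equating to 0.173 (mol/L)^-2: the physical root is X = 0.543.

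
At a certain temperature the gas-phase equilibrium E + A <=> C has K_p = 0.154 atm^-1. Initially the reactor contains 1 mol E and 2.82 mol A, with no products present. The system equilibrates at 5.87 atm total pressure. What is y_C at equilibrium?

y_C = 0.114

Basis: 1 mol E initially; let X = conversion of E. Extent ξ = X.
Moles: n_E = 1 − X; n_A = 2.82 − X; n_C = X.
Summing: n_T = 3.82 − X.
Mole fractions y_i = n_i/n_T; K_p = p_C / (p_E p_A) with p_i = y_i·P.
Substituting and setting equal to 0.154 atm^-1 gives a polynomial in X; the root in (0,1) is X = 0.390.
Then n_C = 0.39, n_T = 3.43, so y_C = 0.114.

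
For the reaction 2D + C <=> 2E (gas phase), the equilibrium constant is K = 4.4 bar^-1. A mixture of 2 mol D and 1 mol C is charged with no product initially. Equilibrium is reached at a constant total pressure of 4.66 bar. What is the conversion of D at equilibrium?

Take 2 mol D as basis and let X be its fractional conversion, so ξ = X.
Species balance: n_D = 2 − 2X; n_C = 1 − X; n_E = 2X.
Total moles n_T = 3 − X.
With p_i = (n_i/n_T)P, K = p_E^2 / (p_D^2 p_C).
This yields a degree-3 equation in X; solving on (0,1), X = 0.639.

X = 0.639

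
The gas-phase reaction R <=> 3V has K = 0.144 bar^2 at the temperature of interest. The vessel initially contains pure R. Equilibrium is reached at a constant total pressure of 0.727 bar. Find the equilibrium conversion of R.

X = 0.258

Basis: 1 mol R initially; let X = conversion of R. Extent ξ = X.
Species balance: n_R = 1 − X; n_V = 3X.
n_T = Σnᵢ = 1 + 2X.
y_i = n_i/n_T, p_i = y_i·P. K = p_V^3 / (p_R).
This yields a degree-3 equation in X; solving on (0,1), X = 0.258.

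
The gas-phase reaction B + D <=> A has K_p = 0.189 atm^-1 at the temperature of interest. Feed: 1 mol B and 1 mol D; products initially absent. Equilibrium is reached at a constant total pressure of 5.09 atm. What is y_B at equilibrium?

Let X = conversion of B (basis 1 mol B); extent of reaction ξ = X.
Moles: n_B = 1 − X; n_D = 1 − X; n_A = X.
Summing: n_T = 2 − X.
y_i = n_i/n_T, p_i = y_i·P. K_p = p_A / (p_B p_D).
This yields a degree-2 equation in X; solving on (0,1), X = 0.286.
Then n_B = 0.714, n_T = 1.71, so y_B = 0.417.

y_B = 0.417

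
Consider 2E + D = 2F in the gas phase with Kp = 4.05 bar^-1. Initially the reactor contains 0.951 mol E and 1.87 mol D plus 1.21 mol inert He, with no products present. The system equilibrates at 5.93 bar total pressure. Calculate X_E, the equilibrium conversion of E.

Let X = conversion of E (basis 0.951 mol E); extent of reaction ξ = 0.475X.
Moles: n_E = 0.951 − 0.951X; n_D = 1.87 − 0.475X; n_F = 0.951X; n_I = 1.21 (inert).
n_T = Σnᵢ = 4.03 − 0.475X.
With p_i = (n_i/n_T)P, Kp = p_F^2 / (p_E^2 p_D).
This yields a degree-3 equation in X; solving on (0,1), X = 0.759.

X = 0.759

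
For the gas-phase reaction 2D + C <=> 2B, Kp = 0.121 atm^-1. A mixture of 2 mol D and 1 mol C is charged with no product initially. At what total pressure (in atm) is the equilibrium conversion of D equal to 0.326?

Basis: 2 mol D initially; let X = conversion of D. Extent ξ = X.
Species balance: n_D = 2 − 2X; n_C = 1 − X; n_B = 2X.
Summing: n_T = 3 − X.
Kp = p_B^2 / (p_D^2 p_C) with p_i = (n_i/n_T)·P.
At X = 0.326: the mole-fraction product g(X) = Π y_i^ν_i = 0.9281. Since Kp = g(X)·P^{-1}, P = (g/Kp)^(1/1) = (0.9281/0.121)^(1/1) = 7.67 atm.

P = 7.67 atm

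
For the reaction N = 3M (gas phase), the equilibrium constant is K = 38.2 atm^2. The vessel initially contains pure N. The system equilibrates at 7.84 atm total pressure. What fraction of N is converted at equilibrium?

X = 0.351

Let X = conversion of N (basis 1 mol N); extent of reaction ξ = X.
At extent ξ: n_N = 1 − X; n_M = 3X.
Total moles n_T = 1 + 2X.
Mole fractions y_i = n_i/n_T; K = p_M^3 / (p_N) with p_i = y_i·P.
This yields a degree-3 equation in X; solving on (0,1), X = 0.351.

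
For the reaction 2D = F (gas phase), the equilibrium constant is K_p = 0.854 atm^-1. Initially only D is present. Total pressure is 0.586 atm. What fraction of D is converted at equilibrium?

Take 1 mol D as basis and let X be its fractional conversion, so ξ = 0.5X.
Moles: n_D = 1 − X; n_F = 0.5X.
n_T = Σnᵢ = 1 − 0.5X.
Mole fractions y_i = n_i/n_T; K_p = p_F / (p_D^2) with p_i = y_i·P.
Substituting and setting equal to 0.854 atm^-1 gives a polynomial in X; the root in (0,1) is X = 0.423.

X = 0.423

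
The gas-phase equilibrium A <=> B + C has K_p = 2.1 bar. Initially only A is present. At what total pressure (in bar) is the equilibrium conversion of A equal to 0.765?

P = 1.49 bar

Let X = conversion of A (basis 1 mol A); extent of reaction ξ = X.
Mole table: n_A = 1 − X; n_B = X; n_C = X.
Summing: n_T = 1 + X.
K_p = p_B p_C / (p_A) with p_i = (n_i/n_T)·P.
At X = 0.765: the mole-fraction product g(X) = Π y_i^ν_i = 1.411. Since K_p = g(X)·P^{1}, P = (K_p/g)^(1/1) = (2.1/1.411)^(1/1) = 1.49 bar.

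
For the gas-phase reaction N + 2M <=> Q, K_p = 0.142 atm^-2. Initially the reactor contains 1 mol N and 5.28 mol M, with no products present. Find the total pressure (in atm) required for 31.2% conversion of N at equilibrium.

P = 2.17 atm

Basis: 1 mol N initially; let X = conversion of N. Extent ξ = X.
Mole table: n_N = 1 − X; n_M = 5.28 − 2X; n_Q = X.
Total moles n_T = 6.28 − 2X.
K_p = p_Q / (p_N p_M^2) with p_i = (n_i/n_T)·P.
At X = 0.312: the mole-fraction product g(X) = Π y_i^ν_i = 0.6692. Since K_p = g(X)·P^{-2}, P = (g/K_p)^(1/2) = (0.6692/0.142)^(1/2) = 2.17 atm.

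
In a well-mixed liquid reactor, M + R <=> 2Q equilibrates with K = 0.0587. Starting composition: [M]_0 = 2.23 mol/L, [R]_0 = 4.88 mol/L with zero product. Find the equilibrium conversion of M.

Let X = conversion of M; extent ξ = 2.23·X mol/L.
Concentrations: [M] = 2.23 − 2.23X; [R] = 4.88 − 2.23X; [Q] = 4.46X.
K = [Q]^2 / ([M] [R]).
Setting equal to 0.0587 and solving for X on (0,1) gives X = 0.158.

X = 0.158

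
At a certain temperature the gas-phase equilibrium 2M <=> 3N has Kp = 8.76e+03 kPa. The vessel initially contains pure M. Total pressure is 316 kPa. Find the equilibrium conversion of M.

X = 0.792

Basis: 1 mol M initially; let X = conversion of M. Extent ξ = 0.5X.
Mole table: n_M = 1 − X; n_N = 1.5X.
Total moles n_T = 1 + 0.5X.
y_i = n_i/n_T, p_i = y_i·P. Kp = p_N^3 / (p_M^2).
Equating to 8.76e+03 kPa and solving on 0 < X < 1: X = 0.792.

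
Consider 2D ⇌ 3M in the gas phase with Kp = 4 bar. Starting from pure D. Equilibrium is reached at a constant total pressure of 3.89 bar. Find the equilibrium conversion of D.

Basis: 1 mol D initially; let X = conversion of D. Extent ξ = 0.5X.
Mole table: n_D = 1 − X; n_M = 1.5X.
Summing: n_T = 1 + 0.5X.
With p_i = (n_i/n_T)P, Kp = p_M^3 / (p_D^2).
Equating to 4 bar and solving on 0 < X < 1: X = 0.472.

X = 0.472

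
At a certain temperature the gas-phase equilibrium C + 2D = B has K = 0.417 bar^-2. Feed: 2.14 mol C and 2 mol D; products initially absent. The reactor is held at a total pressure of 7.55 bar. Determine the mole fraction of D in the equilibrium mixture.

y_D = 0.158

Let X = conversion of D (basis 2 mol D); extent of reaction ξ = X.
At extent ξ: n_C = 2.14 − X; n_D = 2 − 2X; n_B = X.
Summing: n_T = 4.14 − 2X.
y_i = n_i/n_T, p_i = y_i·P. K = p_B / (p_C p_D^2).
This yields a degree-3 equation in X; solving on (0,1), X = 0.799.
Then n_D = 0.402, n_T = 2.54, so y_D = 0.158.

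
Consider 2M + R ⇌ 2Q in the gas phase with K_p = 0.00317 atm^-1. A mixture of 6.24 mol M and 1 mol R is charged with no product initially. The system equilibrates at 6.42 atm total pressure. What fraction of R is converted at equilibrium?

Let X = conversion of R (basis 1 mol R); extent of reaction ξ = X.
Mole table: n_M = 6.24 − 2X; n_R = 1 − X; n_Q = 2X.
Total moles n_T = 7.24 − X.
With p_i = (n_i/n_T)P, K_p = p_Q^2 / (p_M^2 p_R).
This yields a degree-3 equation in X; solving on (0,1), X = 0.147.

X = 0.147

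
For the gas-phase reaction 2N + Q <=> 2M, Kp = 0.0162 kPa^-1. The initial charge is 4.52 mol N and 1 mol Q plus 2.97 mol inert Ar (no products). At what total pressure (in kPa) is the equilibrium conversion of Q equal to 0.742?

Take 1 mol Q as basis and let X be its fractional conversion, so ξ = X.
Mole table: n_N = 4.52 − 2X; n_Q = 1 − X; n_M = 2X; n_I = 2.97 (inert).
Summing: n_T = 8.49 − X.
Kp = p_M^2 / (p_N^2 p_Q) with p_i = (n_i/n_T)·P.
At X = 0.742: the mole-fraction product g(X) = Π y_i^ν_i = 7.175. Since Kp = g(X)·P^{-1}, P = (g/Kp)^(1/1) = (7.175/0.0162)^(1/1) = 443 kPa.

P = 443 kPa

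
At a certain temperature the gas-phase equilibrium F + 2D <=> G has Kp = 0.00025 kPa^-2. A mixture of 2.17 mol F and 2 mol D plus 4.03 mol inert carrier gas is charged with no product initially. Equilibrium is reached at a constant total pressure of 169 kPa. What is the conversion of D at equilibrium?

Let X = conversion of D (basis 2 mol D); extent of reaction ξ = X.
Species balance: n_F = 2.17 − X; n_D = 2 − 2X; n_G = X; n_I = 4.03 (inert).
Summing: n_T = 8.2 − 2X.
With p_i = (n_i/n_T)P, Kp = p_G / (p_F p_D^2).
This yields a degree-3 equation in X; solving on (0,1), X = 0.368.

X = 0.368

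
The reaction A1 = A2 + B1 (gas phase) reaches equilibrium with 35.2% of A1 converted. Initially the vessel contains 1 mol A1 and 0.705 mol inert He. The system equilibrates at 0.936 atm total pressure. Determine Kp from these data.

Take 1 mol A1 as basis and let X be its fractional conversion, so ξ = X.
Moles: n_A1 = 1 − X; n_A2 = X; n_B1 = X; n_I = 0.705 (inert).
Summing: n_T = 1.71 + X.
At X = 0.352: n_A1 = 0.648, n_A2 = 0.352, n_B1 = 0.352, n_T = 2.06.
p_i = (n_i/n_T)·P. Kp = p_A2 p_B1 / (p_A1) = 0.087 atm.

Kp = 0.087 atm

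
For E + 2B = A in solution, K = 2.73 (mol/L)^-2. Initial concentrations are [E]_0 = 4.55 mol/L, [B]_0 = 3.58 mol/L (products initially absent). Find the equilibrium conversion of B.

X = 0.877

Let X = conversion of B; extent ξ = 3.58X/2 mol/L.
Concentrations: [E] = 4.55 − 1.79X; [B] = 3.58 − 3.58X; [A] = 1.79X.
K = [A] / ([E] [B]^2).
Setting equal to 2.73 and solving for X on (0,1) gives X = 0.877.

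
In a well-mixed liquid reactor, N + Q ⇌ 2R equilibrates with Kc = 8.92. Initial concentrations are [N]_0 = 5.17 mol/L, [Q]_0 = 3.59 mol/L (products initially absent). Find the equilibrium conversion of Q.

X = 0.701

Let X = conversion of Q; extent ξ = 3.59·X mol/L.
Concentrations: [N] = 5.17 − 3.59X; [Q] = 3.59 − 3.59X; [R] = 7.18X.
Kc = [R]^2 / ([N] [Q]).
Setting equal to 8.92 and solving for X on (0,1) gives X = 0.701.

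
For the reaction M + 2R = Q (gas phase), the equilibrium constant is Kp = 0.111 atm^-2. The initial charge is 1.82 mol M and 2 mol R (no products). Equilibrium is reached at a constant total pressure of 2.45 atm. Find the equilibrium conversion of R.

X = 0.225

Take 2 mol R as basis and let X be its fractional conversion, so ξ = X.
Mole table: n_M = 1.82 − X; n_R = 2 − 2X; n_Q = X.
Total moles n_T = 3.82 − 2X.
Mole fractions y_i = n_i/n_T; Kp = p_Q / (p_M p_R^2) with p_i = y_i·P.
Substituting and setting equal to 0.111 atm^-2 gives a polynomial in X; the root in (0,1) is X = 0.225.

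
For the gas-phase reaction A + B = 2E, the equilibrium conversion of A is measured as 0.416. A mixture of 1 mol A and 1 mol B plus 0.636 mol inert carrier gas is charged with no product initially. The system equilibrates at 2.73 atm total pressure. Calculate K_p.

K_p = 2.03

Basis: 1 mol A initially; let X = conversion of A. Extent ξ = X.
Moles: n_A = 1 − X; n_B = 1 − X; n_E = 2X; n_I = 0.636 (inert).
Since Δν = 0, n_T = 2.64 throughout.
At X = 0.416: n_A = 0.584, n_B = 0.584, n_E = 0.832, n_T = 2.64.
p_i = (n_i/n_T)·P. K_p = p_E^2 / (p_A p_B) = 2.03.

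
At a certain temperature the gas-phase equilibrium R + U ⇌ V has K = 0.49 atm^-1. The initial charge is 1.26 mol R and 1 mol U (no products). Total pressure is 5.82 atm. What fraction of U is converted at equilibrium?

X = 0.543

Let X = conversion of U (basis 1 mol U); extent of reaction ξ = X.
Species balance: n_R = 1.26 − X; n_U = 1 − X; n_V = X.
Total moles n_T = 2.26 − X.
Mole fractions y_i = n_i/n_T; K = p_V / (p_R p_U) with p_i = y_i·P.
Substituting and setting equal to 0.49 atm^-1 gives a polynomial in X; the root in (0,1) is X = 0.543.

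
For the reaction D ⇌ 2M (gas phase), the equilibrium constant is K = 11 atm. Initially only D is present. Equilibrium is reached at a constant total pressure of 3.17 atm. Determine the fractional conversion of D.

Basis: 1 mol D initially; let X = conversion of D. Extent ξ = X.
Mole table: n_D = 1 − X; n_M = 2X.
Total moles n_T = 1 + X.
Mole fractions y_i = n_i/n_T; K = p_M^2 / (p_D) with p_i = y_i·P.
This yields a degree-2 equation in X; solving on (0,1), X = 0.682.

X = 0.682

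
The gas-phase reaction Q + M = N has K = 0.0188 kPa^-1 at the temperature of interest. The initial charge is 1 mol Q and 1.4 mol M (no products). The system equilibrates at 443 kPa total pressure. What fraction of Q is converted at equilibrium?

Basis: 1 mol Q initially; let X = conversion of Q. Extent ξ = X.
Species balance: n_Q = 1 − X; n_M = 1.4 − X; n_N = X.
Total moles n_T = 2.4 − X.
y_i = n_i/n_T, p_i = y_i·P. K = p_N / (p_Q p_M).
Substituting and setting equal to 0.0188 kPa^-1 gives a polynomial in X; the root in (0,1) is X = 0.764.

X = 0.764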